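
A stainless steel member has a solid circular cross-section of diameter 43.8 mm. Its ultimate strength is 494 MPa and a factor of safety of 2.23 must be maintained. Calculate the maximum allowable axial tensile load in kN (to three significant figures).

σ_allow = 494/2.23 = 221.5 MPa.
A = πd²/4 = π×43.8²/4 = 1507 mm².
F_allow = σ_allow × A = 221.5×1507 = 333800 N.

F_allow = 334 kN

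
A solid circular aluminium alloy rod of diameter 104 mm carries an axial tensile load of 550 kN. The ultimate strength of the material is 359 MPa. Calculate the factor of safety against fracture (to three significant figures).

n = 5.54

A = πd²/4 = 8495 mm².
σ = F/A = 550000/8495 = 64.74 MPa.
n = 359/64.74 = 5.545.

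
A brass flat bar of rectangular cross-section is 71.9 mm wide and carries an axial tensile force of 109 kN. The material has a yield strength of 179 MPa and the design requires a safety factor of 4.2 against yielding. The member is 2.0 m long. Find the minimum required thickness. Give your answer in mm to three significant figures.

σ_allow = 179/4.2 = 42.62 MPa.
Required area A = F/σ_allow = 109000/42.62 = 2558 mm².
t = A/w = 2558/71.9 = 35.57 mm.

t = 35.6 mm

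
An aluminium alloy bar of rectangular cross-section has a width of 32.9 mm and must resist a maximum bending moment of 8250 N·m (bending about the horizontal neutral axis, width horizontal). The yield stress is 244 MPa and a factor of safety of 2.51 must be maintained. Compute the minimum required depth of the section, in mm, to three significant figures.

h = 124 mm

σ_allow = 244/2.51 = 97.21 MPa.
For a rectangular section σ = 6M/(bh²), so h² = 6M/(b σ_allow) = 6×8250000/(32.9×97.21) = 15480 mm².
h = 124.4 mm.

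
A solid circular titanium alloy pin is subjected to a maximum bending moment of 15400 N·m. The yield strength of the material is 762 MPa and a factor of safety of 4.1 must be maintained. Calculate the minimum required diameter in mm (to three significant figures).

σ_allow = 762/4.1 = 185.9 MPa.
For a solid circular section σ = 32M/(πd³), so d³ = 32M/(π σ_allow) = 32×1.5400×10^7/(π×185.9) = 844000 mm³.
d = 94.50 mm.

d = 94.5 mm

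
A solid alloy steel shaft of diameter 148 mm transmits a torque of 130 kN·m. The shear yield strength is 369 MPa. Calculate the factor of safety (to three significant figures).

n = 1.81

τ = 16T/(πd³) = 16×1.3000×10^8/(π×148³) = 204.2 MPa.
n = τ_limit/τ = 369/204.2 = 1.807.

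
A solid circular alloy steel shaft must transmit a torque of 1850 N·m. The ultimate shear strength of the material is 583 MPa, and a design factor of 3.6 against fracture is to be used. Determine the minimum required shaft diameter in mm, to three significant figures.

d = 38.7 mm

Allowable shear stress τ_allow = 583/3.6 = 161.9 MPa.
For a solid shaft τ = 16T/(πd³), so d³ = 16T/(π τ_allow) = 16×1850000/(π×161.9) = 58180 mm³.
d = (58180)^(1/3) = 38.75 mm.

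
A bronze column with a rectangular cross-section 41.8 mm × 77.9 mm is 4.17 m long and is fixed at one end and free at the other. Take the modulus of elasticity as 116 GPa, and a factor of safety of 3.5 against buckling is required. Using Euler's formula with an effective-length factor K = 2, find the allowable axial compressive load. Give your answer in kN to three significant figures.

Buckling occurs about the weak axis: I_min = h·b³/12 = 77.9×41.8³/12 = 474100 mm⁴ (b = 41.8 mm is the smaller dimension).
Effective length L_e = KL = 2×4.17 m = 8340 mm.
Euler critical load P_cr = π²EI/L_e² = π²×116000×474100/8340² = 7804 N.
P_allow = P_cr/n = 7804/3.5 = 2230 N.

P_allow = 2.23 kN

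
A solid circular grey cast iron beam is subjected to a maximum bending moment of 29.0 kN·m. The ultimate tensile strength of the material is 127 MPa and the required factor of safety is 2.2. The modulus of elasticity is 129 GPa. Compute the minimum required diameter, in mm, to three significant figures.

d = 172 mm

σ_allow = 127/2.2 = 57.73 MPa.
For a solid circular section σ = 32M/(πd³), so d³ = 32M/(π σ_allow) = 32×2.9000×10^7/(π×57.73) = 5.117×10^6 mm³.
d = 172.3 mm.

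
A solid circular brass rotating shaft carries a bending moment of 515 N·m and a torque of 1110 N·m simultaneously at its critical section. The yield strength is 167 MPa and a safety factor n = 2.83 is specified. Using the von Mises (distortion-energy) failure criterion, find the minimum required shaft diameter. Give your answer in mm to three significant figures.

σ_allow = σ_y/n = 167/2.83 = 59.01 MPa.
For a solid shaft σ_b = 32M/(πd³) and τ = 16T/(πd³), so the von Mises stress is σ' = (16/πd³)·√(4M²+3T²).
√(4M²+3T²) = √(4×(515000)² + 3×(1.110×10^6)²) = 2.181×10^6 N·mm.
d³ = 16×2.181×10^6/(π×59.01) = 188200 mm³.
d = 57.31 mm.

d = 57.3 mm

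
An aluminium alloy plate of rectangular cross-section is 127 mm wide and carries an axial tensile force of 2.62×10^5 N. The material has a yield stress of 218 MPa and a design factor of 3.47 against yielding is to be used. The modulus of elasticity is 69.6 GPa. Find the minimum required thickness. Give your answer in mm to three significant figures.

σ_allow = 218/3.47 = 62.82 MPa.
Required area A = F/σ_allow = 262000/62.82 = 4170 mm².
t = A/w = 4170/127 = 32.84 mm.

t = 32.8 mm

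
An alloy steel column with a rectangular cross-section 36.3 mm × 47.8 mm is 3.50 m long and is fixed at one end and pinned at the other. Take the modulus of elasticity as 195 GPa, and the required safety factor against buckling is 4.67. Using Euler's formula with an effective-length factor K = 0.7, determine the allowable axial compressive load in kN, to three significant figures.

Buckling occurs about the weak axis: I_min = h·b³/12 = 47.8×36.3³/12 = 190500 mm⁴ (b = 36.3 mm is the smaller dimension).
Effective length L_e = KL = 0.7×3.50 m = 2450 mm.
Euler critical load P_cr = π²EI/L_e² = π²×195000×190500/2450² = 61090 N.
P_allow = P_cr/n = 61090/4.67 = 13080 N.

P_allow = 13.1 kN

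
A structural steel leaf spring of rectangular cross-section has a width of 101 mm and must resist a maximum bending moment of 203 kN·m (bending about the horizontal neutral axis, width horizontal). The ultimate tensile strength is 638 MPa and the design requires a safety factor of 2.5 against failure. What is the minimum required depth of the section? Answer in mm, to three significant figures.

h = 217 mm

σ_allow = 638/2.5 = 255.2 MPa.
For a rectangular section σ = 6M/(bh²), so h² = 6M/(b σ_allow) = 6×2.0300×10^8/(101×255.2) = 47250 mm².
h = 217.4 mm.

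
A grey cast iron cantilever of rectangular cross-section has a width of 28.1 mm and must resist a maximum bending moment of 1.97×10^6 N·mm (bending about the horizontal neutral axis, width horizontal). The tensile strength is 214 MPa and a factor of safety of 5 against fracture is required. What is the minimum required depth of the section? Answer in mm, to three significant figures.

σ_allow = 214/5 = 42.80 MPa.
For a rectangular section σ = 6M/(bh²), so h² = 6M/(b σ_allow) = 6×1970000/(28.1×42.80) = 9828 mm².
h = 99.14 mm.

h = 99.1 mm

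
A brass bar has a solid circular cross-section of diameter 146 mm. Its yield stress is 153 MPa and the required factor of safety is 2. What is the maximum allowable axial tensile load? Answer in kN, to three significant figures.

F_allow = 1280 kN

σ_allow = 153/2 = 76.50 MPa.
A = πd²/4 = π×146²/4 = 16740 mm².
F_allow = σ_allow × A = 76.50×16740 = 1.281×10^6 N.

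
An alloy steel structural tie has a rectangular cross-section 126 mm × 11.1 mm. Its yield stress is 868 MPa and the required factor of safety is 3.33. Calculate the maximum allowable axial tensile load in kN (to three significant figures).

F_allow = 365 kN

σ_allow = 868/3.33 = 260.7 MPa.
A = 126×11.1 = 1399 mm².
F_allow = σ_allow × A = 260.7×1399 = 364600 N.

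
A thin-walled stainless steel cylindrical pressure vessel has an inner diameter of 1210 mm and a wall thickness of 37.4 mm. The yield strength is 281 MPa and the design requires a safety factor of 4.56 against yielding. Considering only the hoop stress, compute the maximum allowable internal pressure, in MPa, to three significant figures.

p_allow = 3.81 MPa

σ_allow = 281/4.56 = 61.62 MPa.
σ_h = pD/(2t) → p_allow = 2σ_allow t/D = 2×61.62×37.4/1210 = 3.809 MPa.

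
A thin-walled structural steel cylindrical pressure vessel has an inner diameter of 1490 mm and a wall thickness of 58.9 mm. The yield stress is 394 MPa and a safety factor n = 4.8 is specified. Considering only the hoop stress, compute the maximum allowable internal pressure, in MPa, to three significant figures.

p_allow = 6.49 MPa

σ_allow = 394/4.8 = 82.08 MPa.
σ_h = pD/(2t) → p_allow = 2σ_allow t/D = 2×82.08×58.9/1490 = 6.490 MPa.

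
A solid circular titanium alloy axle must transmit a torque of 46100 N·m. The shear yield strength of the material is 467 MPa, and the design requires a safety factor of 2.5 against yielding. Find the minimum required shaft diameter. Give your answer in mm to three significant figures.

d = 108 mm

Allowable shear stress τ_allow = 467/2.5 = 186.8 MPa.
For a solid shaft τ = 16T/(πd³), so d³ = 16T/(π τ_allow) = 16×4.6100×10^7/(π×186.8) = 1.257×10^6 mm³.
d = (1.257×10^6)^(1/3) = 107.9 mm.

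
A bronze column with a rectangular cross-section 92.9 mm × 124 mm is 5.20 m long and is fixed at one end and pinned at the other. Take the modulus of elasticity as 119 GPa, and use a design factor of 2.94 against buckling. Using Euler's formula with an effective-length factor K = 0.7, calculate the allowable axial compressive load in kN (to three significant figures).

P_allow = 250 kN

Buckling occurs about the weak axis: I_min = h·b³/12 = 124×92.9³/12 = 8.285×10^6 mm⁴ (b = 92.9 mm is the smaller dimension).
Effective length L_e = KL = 0.7×5.20 m = 3640 mm.
Euler critical load P_cr = π²EI/L_e² = π²×119000×8.285×10^6/3640² = 734400 N.
P_allow = P_cr/n = 734400/2.94 = 249800 N.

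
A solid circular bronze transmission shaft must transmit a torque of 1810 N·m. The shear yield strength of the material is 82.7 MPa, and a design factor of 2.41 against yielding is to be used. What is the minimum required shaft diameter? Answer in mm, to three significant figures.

d = 64.5 mm

Allowable shear stress τ_allow = 82.7/2.41 = 34.32 MPa.
For a solid shaft τ = 16T/(πd³), so d³ = 16T/(π τ_allow) = 16×1810000/(π×34.32) = 268600 mm³.
d = (268600)^(1/3) = 64.52 mm.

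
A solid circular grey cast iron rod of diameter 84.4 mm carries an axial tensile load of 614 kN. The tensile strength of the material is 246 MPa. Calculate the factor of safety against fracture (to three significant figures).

n = 2.24

A = πd²/4 = 5595 mm².
σ = F/A = 614000/5595 = 109.7 MPa.
n = 246/109.7 = 2.242.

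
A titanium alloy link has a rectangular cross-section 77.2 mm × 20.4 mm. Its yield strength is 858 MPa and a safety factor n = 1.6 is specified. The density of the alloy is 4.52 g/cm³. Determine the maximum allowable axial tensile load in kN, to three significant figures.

σ_allow = 858/1.6 = 536.2 MPa.
A = 77.2×20.4 = 1575 mm².
F_allow = σ_allow × A = 536.2×1575 = 844500 N.

F_allow = 845 kN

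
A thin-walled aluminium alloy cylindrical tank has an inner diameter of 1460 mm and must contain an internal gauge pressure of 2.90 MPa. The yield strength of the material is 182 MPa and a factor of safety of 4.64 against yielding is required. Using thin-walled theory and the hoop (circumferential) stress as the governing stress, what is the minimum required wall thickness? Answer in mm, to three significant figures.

σ_allow = 182/4.64 = 39.22 MPa.
Hoop stress σ_h = pD/(2t), so t = pD/(2σ_allow) = 2.90×1460/(2×39.22) = 53.97 mm.

t = 54.0 mm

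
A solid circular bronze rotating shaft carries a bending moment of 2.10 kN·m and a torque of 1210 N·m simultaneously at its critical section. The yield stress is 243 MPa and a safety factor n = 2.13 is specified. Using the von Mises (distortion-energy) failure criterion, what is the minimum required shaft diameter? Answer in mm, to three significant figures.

σ_allow = σ_y/n = 243/2.13 = 114.1 MPa.
For a solid shaft σ_b = 32M/(πd³) and τ = 16T/(πd³), so the von Mises stress is σ' = (16/πd³)·√(4M²+3T²).
√(4M²+3T²) = √(4×(2.100×10^6)² + 3×(1.210×10^6)²) = 4.694×10^6 N·mm.
d³ = 16×4.694×10^6/(π×114.1) = 209500 mm³.
d = 59.40 mm.

d = 59.4 mm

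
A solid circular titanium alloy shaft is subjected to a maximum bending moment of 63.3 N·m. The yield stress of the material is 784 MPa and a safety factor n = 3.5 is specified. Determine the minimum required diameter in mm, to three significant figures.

σ_allow = 784/3.5 = 224.0 MPa.
For a solid circular section σ = 32M/(πd³), so d³ = 32M/(π σ_allow) = 32×63300/(π×224.0) = 2878 mm³.
d = 14.22 mm.

d = 14.2 mm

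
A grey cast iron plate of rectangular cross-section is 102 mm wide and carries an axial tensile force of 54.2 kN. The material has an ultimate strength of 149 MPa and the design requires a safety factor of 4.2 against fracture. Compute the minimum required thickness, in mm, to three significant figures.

σ_allow = 149/4.2 = 35.48 MPa.
Required area A = F/σ_allow = 54200/35.48 = 1528 mm².
t = A/w = 1528/102 = 14.98 mm.

t = 15.0 mm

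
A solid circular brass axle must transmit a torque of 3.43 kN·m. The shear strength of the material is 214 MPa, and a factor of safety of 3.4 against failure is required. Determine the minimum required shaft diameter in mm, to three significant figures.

d = 65.2 mm

Allowable shear stress τ_allow = 214/3.4 = 62.94 MPa.
For a solid shaft τ = 16T/(πd³), so d³ = 16T/(π τ_allow) = 16×3430000/(π×62.94) = 277500 mm³.
d = (277500)^(1/3) = 65.23 mm.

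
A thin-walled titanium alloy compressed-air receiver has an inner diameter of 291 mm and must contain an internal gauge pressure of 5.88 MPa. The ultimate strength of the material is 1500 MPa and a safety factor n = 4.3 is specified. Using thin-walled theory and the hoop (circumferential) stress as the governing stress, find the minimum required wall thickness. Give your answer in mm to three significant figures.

σ_allow = 1500/4.3 = 348.8 MPa.
Hoop stress σ_h = pD/(2t), so t = pD/(2σ_allow) = 5.88×291/(2×348.8) = 2.453 mm.

t = 2.45 mm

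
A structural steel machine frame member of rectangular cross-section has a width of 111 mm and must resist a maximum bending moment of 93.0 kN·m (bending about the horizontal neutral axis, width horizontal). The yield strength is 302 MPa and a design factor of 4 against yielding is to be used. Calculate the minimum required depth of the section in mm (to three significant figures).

h = 258 mm

σ_allow = 302/4 = 75.50 MPa.
For a rectangular section σ = 6M/(bh²), so h² = 6M/(b σ_allow) = 6×9.3000×10^7/(111×75.50) = 66580 mm².
h = 258.0 mm.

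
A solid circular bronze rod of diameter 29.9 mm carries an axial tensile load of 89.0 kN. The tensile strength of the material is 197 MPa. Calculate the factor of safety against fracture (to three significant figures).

A = πd²/4 = 702.2 mm².
σ = F/A = 89000/702.2 = 126.8 MPa.
n = 197/126.8 = 1.554.

n = 1.55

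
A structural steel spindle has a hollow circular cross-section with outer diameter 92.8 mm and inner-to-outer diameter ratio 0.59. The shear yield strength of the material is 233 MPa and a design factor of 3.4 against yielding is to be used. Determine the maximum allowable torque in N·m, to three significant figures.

T_allow = 9450 N·m

τ_allow = 233/3.4 = 68.53 MPa.
For a hollow shaft T_allow = τ_allow·πd_o³(1−k⁴)/16 with 1−k⁴ = 0.8788, so πd_o³(1−k⁴)/16 = 137900 mm³.
T_allow = 68.53×137900 = 9.450×10^6 N·mm = 9450 N·m.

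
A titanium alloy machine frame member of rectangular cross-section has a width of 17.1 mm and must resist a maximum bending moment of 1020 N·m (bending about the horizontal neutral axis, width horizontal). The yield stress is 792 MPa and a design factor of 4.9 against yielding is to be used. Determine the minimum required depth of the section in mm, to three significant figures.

σ_allow = 792/4.9 = 161.6 MPa.
For a rectangular section σ = 6M/(bh²), so h² = 6M/(b σ_allow) = 6×1020000/(17.1×161.6) = 2214 mm².
h = 47.06 mm.

h = 47.1 mm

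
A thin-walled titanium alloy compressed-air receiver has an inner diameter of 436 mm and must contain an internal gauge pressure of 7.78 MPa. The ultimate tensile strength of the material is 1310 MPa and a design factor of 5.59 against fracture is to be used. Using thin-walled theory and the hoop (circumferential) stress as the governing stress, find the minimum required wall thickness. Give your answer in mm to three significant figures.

σ_allow = 1310/5.59 = 234.3 MPa.
Hoop stress σ_h = pD/(2t), so t = pD/(2σ_allow) = 7.78×436/(2×234.3) = 7.237 mm.

t = 7.24 mm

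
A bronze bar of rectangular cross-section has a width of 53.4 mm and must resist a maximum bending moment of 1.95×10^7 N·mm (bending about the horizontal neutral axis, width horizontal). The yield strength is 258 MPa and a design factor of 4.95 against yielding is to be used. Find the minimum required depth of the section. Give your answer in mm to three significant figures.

h = 205 mm

σ_allow = 258/4.95 = 52.12 MPa.
For a rectangular section σ = 6M/(bh²), so h² = 6M/(b σ_allow) = 6×1.9500×10^7/(53.4×52.12) = 42040 mm².
h = 205.0 mm.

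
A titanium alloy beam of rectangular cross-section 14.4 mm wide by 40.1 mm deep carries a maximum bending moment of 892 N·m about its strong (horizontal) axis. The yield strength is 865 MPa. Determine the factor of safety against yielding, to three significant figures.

Section modulus S = bh²/6 = 14.4×40.1²/6 = 3859 mm³.
σ = M/S = 892000/3859 = 231.1 MPa.
n = 865/231.1 = 3.742.

n = 3.74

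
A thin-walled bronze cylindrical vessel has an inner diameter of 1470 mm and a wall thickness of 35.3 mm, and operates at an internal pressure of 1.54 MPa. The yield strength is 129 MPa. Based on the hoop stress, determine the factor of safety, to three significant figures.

σ_h = pD/(2t) = 1.54×1470/(2×35.3) = 32.07 MPa.
n = 129/32.07 = 4.023.

n = 4.02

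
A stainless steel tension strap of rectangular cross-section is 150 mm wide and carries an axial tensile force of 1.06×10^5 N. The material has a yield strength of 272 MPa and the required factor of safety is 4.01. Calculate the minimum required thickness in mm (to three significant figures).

σ_allow = 272/4.01 = 67.83 MPa.
Required area A = F/σ_allow = 106000/67.83 = 1563 mm².
t = A/w = 1563/150 = 10.42 mm.

t = 10.4 mm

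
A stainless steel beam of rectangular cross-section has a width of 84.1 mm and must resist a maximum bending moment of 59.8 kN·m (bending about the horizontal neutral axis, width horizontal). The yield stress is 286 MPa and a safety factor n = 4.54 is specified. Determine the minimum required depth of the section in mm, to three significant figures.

h = 260 mm

σ_allow = 286/4.54 = 63.00 MPa.
For a rectangular section σ = 6M/(bh²), so h² = 6M/(b σ_allow) = 6×5.9800×10^7/(84.1×63.00) = 67720 mm².
h = 260.2 mm.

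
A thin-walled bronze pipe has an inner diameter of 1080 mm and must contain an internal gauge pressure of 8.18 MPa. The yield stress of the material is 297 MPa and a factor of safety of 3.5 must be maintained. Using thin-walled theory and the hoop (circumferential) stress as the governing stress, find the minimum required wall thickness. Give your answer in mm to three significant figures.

t = 52.1 mm

σ_allow = 297/3.5 = 84.86 MPa.
Hoop stress σ_h = pD/(2t), so t = pD/(2σ_allow) = 8.18×1080/(2×84.86) = 52.05 mm.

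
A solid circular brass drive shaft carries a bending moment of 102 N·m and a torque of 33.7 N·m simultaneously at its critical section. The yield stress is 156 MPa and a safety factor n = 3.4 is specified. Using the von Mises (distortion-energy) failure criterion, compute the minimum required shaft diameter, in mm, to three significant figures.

σ_allow = σ_y/n = 156/3.4 = 45.88 MPa.
For a solid shaft σ_b = 32M/(πd³) and τ = 16T/(πd³), so the von Mises stress is σ' = (16/πd³)·√(4M²+3T²).
√(4M²+3T²) = √(4×(102000)² + 3×(33700)²) = 212200 N·mm.
d³ = 16×212200/(π×45.88) = 23550 mm³.
d = 28.66 mm.

d = 28.7 mm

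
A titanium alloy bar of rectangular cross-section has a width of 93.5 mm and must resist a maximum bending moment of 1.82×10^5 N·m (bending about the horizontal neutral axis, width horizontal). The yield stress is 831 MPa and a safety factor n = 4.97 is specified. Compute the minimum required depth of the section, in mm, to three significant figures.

h = 264 mm

σ_allow = 831/4.97 = 167.2 MPa.
For a rectangular section σ = 6M/(bh²), so h² = 6M/(b σ_allow) = 6×1.8200×10^8/(93.5×167.2) = 69850 mm².
h = 264.3 mm.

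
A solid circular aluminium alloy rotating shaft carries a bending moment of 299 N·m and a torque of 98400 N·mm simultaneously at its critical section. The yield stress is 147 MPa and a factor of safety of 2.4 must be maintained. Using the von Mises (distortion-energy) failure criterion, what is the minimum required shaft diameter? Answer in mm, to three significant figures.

σ_allow = σ_y/n = 147/2.4 = 61.25 MPa.
For a solid shaft σ_b = 32M/(πd³) and τ = 16T/(πd³), so the von Mises stress is σ' = (16/πd³)·√(4M²+3T²).
√(4M²+3T²) = √(4×(299000)² + 3×(98400)²) = 621800 N·mm.
d³ = 16×621800/(π×61.25) = 51700 mm³.
d = 37.25 mm.

d = 37.3 mm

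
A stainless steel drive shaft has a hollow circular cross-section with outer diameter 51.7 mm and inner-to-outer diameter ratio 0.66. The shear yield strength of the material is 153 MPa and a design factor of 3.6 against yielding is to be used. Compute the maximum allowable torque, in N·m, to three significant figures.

T_allow = 934 N·m

τ_allow = 153/3.6 = 42.50 MPa.
For a hollow shaft T_allow = τ_allow·πd_o³(1−k⁴)/16 with 1−k⁴ = 0.8103, so πd_o³(1−k⁴)/16 = 21980 mm³.
T_allow = 42.50×21980 = 934400 N·mm = 934.4 N·m.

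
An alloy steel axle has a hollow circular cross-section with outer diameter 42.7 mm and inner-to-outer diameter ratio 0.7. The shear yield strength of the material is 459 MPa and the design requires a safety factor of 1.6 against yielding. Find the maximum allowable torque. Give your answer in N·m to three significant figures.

T_allow = 3330 N·m

τ_allow = 459/1.6 = 286.9 MPa.
For a hollow shaft T_allow = τ_allow·πd_o³(1−k⁴)/16 with 1−k⁴ = 0.7599, so πd_o³(1−k⁴)/16 = 11620 mm³.
T_allow = 286.9×11620 = 3.332×10^6 N·mm = 3332 N·m.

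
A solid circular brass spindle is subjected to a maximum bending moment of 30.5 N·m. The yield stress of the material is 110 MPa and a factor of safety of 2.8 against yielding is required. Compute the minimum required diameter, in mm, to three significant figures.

σ_allow = 110/2.8 = 39.29 MPa.
For a solid circular section σ = 32M/(πd³), so d³ = 32M/(π σ_allow) = 32×30500/(π×39.29) = 7908 mm³.
d = 19.92 mm.

d = 19.9 mm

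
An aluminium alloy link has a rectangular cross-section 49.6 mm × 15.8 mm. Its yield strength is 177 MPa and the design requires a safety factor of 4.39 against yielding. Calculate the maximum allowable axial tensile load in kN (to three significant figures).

F_allow = 31.6 kN

σ_allow = 177/4.39 = 40.32 MPa.
A = 49.6×15.8 = 783.7 mm².
F_allow = σ_allow × A = 40.32×783.7 = 31600 N.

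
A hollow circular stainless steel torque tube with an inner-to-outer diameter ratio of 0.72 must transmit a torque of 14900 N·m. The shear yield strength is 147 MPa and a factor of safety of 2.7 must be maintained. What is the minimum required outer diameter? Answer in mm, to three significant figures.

d_o = 124 mm

τ_allow = 147/2.7 = 54.44 MPa.
For a hollow shaft τ = 16T/[πd_o³(1−k⁴)] with k = 0.72, so 1−k⁴ = 0.7313.
d_o³ = 16T/[π τ_allow (1−k⁴)] = 16×1.4900×10^7/(π×54.44×0.7313) = 1.906×10^6 mm³.
d_o = 124.0 mm.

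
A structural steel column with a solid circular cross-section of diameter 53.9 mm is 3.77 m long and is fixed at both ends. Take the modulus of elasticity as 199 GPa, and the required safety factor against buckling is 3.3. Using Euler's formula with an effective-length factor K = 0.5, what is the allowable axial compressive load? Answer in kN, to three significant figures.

I = πd⁴/64 = π×53.9⁴/64 = 414300 mm⁴.
Effective length L_e = KL = 0.5×3.77 m = 1885 mm.
Euler critical load P_cr = π²EI/L_e² = π²×199000×414300/1885² = 229000 N.
P_allow = P_cr/n = 229000/3.3 = 69400 N.

P_allow = 69.4 kN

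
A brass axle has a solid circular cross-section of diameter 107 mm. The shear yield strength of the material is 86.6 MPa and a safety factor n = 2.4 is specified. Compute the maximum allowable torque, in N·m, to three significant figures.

T_allow = 8680 N·m

τ_allow = 86.6/2.4 = 36.08 MPa.
For a solid shaft T_allow = τ_allow·πd³/16; πd³/16 = π×107³/16 = 240500 mm³.
T_allow = 36.08×240500 = 8.679×10^6 N·mm = 8679 N·m.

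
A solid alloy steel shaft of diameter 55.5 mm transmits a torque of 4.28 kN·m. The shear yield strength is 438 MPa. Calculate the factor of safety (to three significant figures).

τ = 16T/(πd³) = 16×4280000/(π×55.5³) = 127.5 MPa.
n = τ_limit/τ = 438/127.5 = 3.435.

n = 3.44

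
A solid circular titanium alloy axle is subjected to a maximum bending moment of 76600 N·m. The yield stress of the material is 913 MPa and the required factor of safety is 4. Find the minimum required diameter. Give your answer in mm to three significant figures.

d = 151 mm

σ_allow = 913/4 = 228.2 MPa.
For a solid circular section σ = 32M/(πd³), so d³ = 32M/(π σ_allow) = 32×7.6600×10^7/(π×228.2) = 3.418×10^6 mm³.
d = 150.6 mm.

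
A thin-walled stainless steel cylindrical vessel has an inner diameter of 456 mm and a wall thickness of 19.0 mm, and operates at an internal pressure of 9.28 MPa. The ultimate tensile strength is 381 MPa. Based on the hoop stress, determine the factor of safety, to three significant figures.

σ_h = pD/(2t) = 9.28×456/(2×19.0) = 111.4 MPa.
n = 381/111.4 = 3.421.

n = 3.42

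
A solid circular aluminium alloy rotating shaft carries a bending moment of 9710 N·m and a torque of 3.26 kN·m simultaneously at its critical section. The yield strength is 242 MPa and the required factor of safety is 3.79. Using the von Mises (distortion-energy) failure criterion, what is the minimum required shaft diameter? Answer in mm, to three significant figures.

d = 117 mm

σ_allow = σ_y/n = 242/3.79 = 63.85 MPa.
For a solid shaft σ_b = 32M/(πd³) and τ = 16T/(πd³), so the von Mises stress is σ' = (16/πd³)·√(4M²+3T²).
√(4M²+3T²) = √(4×(9.710×10^6)² + 3×(3.260×10^6)²) = 2.022×10^7 N·mm.
d³ = 16×2.022×10^7/(π×63.85) = 1.613×10^6 mm³.
d = 117.3 mm.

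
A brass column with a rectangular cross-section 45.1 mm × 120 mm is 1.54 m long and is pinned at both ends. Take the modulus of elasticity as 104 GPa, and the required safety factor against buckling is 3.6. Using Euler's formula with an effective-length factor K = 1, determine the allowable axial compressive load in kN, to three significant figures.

P_allow = 110 kN

Buckling occurs about the weak axis: I_min = h·b³/12 = 120×45.1³/12 = 917300 mm⁴ (b = 45.1 mm is the smaller dimension).
Effective length L_e = KL = 1×1.54 m = 1540 mm.
Euler critical load P_cr = π²EI/L_e² = π²×104000×917300/1540² = 397000 N.
P_allow = P_cr/n = 397000/3.6 = 110300 N.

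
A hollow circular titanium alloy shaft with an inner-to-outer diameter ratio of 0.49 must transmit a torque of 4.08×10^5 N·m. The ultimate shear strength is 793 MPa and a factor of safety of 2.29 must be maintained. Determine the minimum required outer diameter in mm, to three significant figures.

τ_allow = 793/2.29 = 346.3 MPa.
For a hollow shaft τ = 16T/[πd_o³(1−k⁴)] with k = 0.49, so 1−k⁴ = 0.9424.
d_o³ = 16T/[π τ_allow (1−k⁴)] = 16×4.0800×10^8/(π×346.3×0.9424) = 6.368×10^6 mm³.
d_o = 185.4 mm.

d_o = 185 mm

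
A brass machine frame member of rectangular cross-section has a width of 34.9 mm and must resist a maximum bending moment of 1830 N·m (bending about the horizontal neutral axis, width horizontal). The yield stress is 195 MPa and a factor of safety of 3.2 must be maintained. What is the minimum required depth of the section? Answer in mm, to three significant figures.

h = 71.9 mm

σ_allow = 195/3.2 = 60.94 MPa.
For a rectangular section σ = 6M/(bh²), so h² = 6M/(b σ_allow) = 6×1830000/(34.9×60.94) = 5163 mm².
h = 71.85 mm.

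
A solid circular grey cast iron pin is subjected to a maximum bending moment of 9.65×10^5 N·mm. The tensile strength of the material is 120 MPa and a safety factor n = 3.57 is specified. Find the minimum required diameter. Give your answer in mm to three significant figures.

σ_allow = 120/3.57 = 33.61 MPa.
For a solid circular section σ = 32M/(πd³), so d³ = 32M/(π σ_allow) = 32×965000/(π×33.61) = 292400 mm³.
d = 66.38 mm.

d = 66.4 mm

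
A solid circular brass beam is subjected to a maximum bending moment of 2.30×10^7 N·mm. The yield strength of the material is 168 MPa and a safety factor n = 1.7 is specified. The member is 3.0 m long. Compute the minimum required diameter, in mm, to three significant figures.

d = 133 mm

σ_allow = 168/1.7 = 98.82 MPa.
For a solid circular section σ = 32M/(πd³), so d³ = 32M/(π σ_allow) = 32×2.3000×10^7/(π×98.82) = 2.371×10^6 mm³.
d = 133.3 mm.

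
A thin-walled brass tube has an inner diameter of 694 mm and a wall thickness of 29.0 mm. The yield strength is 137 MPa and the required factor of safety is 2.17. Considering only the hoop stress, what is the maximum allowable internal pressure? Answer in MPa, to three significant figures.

σ_allow = 137/2.17 = 63.13 MPa.
σ_h = pD/(2t) → p_allow = 2σ_allow t/D = 2×63.13×29.0/694 = 5.276 MPa.

p_allow = 5.28 MPa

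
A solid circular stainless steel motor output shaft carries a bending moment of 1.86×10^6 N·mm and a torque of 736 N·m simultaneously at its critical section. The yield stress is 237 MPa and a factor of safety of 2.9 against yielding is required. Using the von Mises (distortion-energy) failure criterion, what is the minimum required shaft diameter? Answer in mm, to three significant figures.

σ_allow = σ_y/n = 237/2.9 = 81.72 MPa.
For a solid shaft σ_b = 32M/(πd³) and τ = 16T/(πd³), so the von Mises stress is σ' = (16/πd³)·√(4M²+3T²).
√(4M²+3T²) = √(4×(1.860×10^6)² + 3×(736000)²) = 3.932×10^6 N·mm.
d³ = 16×3.932×10^6/(π×81.72) = 245100 mm³.
d = 62.58 mm.

d = 62.6 mm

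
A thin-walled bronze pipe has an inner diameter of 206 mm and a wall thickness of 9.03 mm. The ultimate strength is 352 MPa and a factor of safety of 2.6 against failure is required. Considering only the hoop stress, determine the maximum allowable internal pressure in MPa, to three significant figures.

σ_allow = 352/2.6 = 135.4 MPa.
σ_h = pD/(2t) → p_allow = 2σ_allow t/D = 2×135.4×9.03/206 = 11.87 MPa.

p_allow = 11.9 MPa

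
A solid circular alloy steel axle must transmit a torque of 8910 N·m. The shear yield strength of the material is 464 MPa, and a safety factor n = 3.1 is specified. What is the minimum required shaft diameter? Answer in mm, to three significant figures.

d = 67.2 mm

Allowable shear stress τ_allow = 464/3.1 = 149.7 MPa.
For a solid shaft τ = 16T/(πd³), so d³ = 16T/(π τ_allow) = 16×8910000/(π×149.7) = 303200 mm³.
d = (303200)^(1/3) = 67.18 mm.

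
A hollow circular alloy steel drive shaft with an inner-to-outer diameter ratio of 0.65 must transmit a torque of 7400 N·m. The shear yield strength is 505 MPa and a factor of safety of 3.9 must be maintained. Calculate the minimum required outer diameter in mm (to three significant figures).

d_o = 70.8 mm

τ_allow = 505/3.9 = 129.5 MPa.
For a hollow shaft τ = 16T/[πd_o³(1−k⁴)] with k = 0.65, so 1−k⁴ = 0.8215.
d_o³ = 16T/[π τ_allow (1−k⁴)] = 16×7400000/(π×129.5×0.8215) = 354300 mm³.
d_o = 70.76 mm.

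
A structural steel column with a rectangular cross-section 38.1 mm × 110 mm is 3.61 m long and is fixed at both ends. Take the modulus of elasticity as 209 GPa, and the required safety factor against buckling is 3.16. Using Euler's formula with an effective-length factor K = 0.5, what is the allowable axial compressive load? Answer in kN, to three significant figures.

Buckling occurs about the weak axis: I_min = h·b³/12 = 110×38.1³/12 = 507000 mm⁴ (b = 38.1 mm is the smaller dimension).
Effective length L_e = KL = 0.5×3.61 m = 1805 mm.
Euler critical load P_cr = π²EI/L_e² = π²×209000×507000/1805² = 321000 N.
P_allow = P_cr/n = 321000/3.16 = 101600 N.

P_allow = 102 kN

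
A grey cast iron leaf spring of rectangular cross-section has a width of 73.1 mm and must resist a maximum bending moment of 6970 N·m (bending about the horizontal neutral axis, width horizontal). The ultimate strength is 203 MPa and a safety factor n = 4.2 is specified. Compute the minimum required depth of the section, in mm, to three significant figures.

h = 109 mm

σ_allow = 203/4.2 = 48.33 MPa.
For a rectangular section σ = 6M/(bh²), so h² = 6M/(b σ_allow) = 6×6970000/(73.1×48.33) = 11840 mm².
h = 108.8 mm.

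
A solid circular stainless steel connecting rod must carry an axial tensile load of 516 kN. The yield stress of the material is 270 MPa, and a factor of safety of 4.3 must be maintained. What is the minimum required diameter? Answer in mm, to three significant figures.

d = 102 mm

Allowable stress σ_allow = 270/4.3 = 62.79 MPa.
Required area A = F/σ_allow = 516000/62.79 = 8218 mm².
A = πd²/4 → d = √(4A/π) = 102.3 mm.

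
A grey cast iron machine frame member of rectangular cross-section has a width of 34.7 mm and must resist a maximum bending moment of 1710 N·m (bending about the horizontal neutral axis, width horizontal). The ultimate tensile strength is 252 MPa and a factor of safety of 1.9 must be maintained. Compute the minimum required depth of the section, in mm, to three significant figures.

σ_allow = 252/1.9 = 132.6 MPa.
For a rectangular section σ = 6M/(bh²), so h² = 6M/(b σ_allow) = 6×1710000/(34.7×132.6) = 2229 mm².
h = 47.22 mm.

h = 47.2 mm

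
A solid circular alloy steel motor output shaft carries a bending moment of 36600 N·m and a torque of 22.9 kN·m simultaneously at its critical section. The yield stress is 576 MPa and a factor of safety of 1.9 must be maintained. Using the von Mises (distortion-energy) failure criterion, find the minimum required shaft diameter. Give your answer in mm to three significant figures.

d = 112 mm

σ_allow = σ_y/n = 576/1.9 = 303.2 MPa.
For a solid shaft σ_b = 32M/(πd³) and τ = 16T/(πd³), so the von Mises stress is σ' = (16/πd³)·√(4M²+3T²).
√(4M²+3T²) = √(4×(3.660×10^7)² + 3×(2.290×10^7)²) = 8.326×10^7 N·mm.
d³ = 16×8.326×10^7/(π×303.2) = 1.399×10^6 mm³.
d = 111.8 mm.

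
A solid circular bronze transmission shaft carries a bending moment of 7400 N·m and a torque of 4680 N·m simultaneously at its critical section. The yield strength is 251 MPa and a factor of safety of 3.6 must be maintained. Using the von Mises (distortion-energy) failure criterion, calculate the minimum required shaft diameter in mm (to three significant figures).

d = 107 mm

σ_allow = σ_y/n = 251/3.6 = 69.72 MPa.
For a solid shaft σ_b = 32M/(πd³) and τ = 16T/(πd³), so the von Mises stress is σ' = (16/πd³)·√(4M²+3T²).
√(4M²+3T²) = √(4×(7.400×10^6)² + 3×(4.680×10^6)²) = 1.687×10^7 N·mm.
d³ = 16×1.687×10^7/(π×69.72) = 1.233×10^6 mm³.
d = 107.2 mm.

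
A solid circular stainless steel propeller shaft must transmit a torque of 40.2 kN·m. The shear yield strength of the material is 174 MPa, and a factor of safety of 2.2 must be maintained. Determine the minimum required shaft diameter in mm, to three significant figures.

d = 137 mm

Allowable shear stress τ_allow = 174/2.2 = 79.09 MPa.
For a solid shaft τ = 16T/(πd³), so d³ = 16T/(π τ_allow) = 16×4.0200×10^7/(π×79.09) = 2.589×10^6 mm³.
d = (2.589×10^6)^(1/3) = 137.3 mm.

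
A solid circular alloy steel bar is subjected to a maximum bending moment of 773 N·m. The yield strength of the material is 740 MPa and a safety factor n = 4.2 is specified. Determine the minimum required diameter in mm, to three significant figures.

σ_allow = 740/4.2 = 176.2 MPa.
For a solid circular section σ = 32M/(πd³), so d³ = 32M/(π σ_allow) = 32×773000/(π×176.2) = 44690 mm³.
d = 35.49 mm.

d = 35.5 mm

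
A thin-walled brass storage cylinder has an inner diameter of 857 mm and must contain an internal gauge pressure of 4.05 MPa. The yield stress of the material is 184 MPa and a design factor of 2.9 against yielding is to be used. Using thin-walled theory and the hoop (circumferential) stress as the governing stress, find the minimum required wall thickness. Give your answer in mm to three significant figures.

t = 27.4 mm

σ_allow = 184/2.9 = 63.45 MPa.
Hoop stress σ_h = pD/(2t), so t = pD/(2σ_allow) = 4.05×857/(2×63.45) = 27.35 mm.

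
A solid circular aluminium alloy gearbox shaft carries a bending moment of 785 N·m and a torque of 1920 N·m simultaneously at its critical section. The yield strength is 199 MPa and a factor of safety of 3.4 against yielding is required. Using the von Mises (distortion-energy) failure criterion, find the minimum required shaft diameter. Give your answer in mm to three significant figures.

d = 68.4 mm

σ_allow = σ_y/n = 199/3.4 = 58.53 MPa.
For a solid shaft σ_b = 32M/(πd³) and τ = 16T/(πd³), so the von Mises stress is σ' = (16/πd³)·√(4M²+3T²).
√(4M²+3T²) = √(4×(785000)² + 3×(1.920×10^6)²) = 3.678×10^6 N·mm.
d³ = 16×3.678×10^6/(π×58.53) = 320000 mm³.
d = 68.40 mm.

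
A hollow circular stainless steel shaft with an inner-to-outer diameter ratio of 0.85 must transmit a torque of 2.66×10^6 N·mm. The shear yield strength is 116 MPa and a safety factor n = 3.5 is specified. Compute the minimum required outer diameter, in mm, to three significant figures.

τ_allow = 116/3.5 = 33.14 MPa.
For a hollow shaft τ = 16T/[πd_o³(1−k⁴)] with k = 0.85, so 1−k⁴ = 0.4780.
d_o³ = 16T/[π τ_allow (1−k⁴)] = 16×2660000/(π×33.14×0.4780) = 855100 mm³.
d_o = 94.92 mm.

d_o = 94.9 mm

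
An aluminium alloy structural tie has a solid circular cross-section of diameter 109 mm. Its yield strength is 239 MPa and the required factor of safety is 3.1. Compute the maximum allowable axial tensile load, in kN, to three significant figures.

σ_allow = 239/3.1 = 77.10 MPa.
A = πd²/4 = π×109²/4 = 9331 mm².
F_allow = σ_allow × A = 77.10×9331 = 719400 N.

F_allow = 719 kN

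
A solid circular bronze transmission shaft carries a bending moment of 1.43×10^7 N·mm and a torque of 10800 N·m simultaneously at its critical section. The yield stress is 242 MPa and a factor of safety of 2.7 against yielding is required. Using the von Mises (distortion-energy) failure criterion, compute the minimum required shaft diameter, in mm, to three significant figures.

d = 125 mm

σ_allow = σ_y/n = 242/2.7 = 89.63 MPa.
For a solid shaft σ_b = 32M/(πd³) and τ = 16T/(πd³), so the von Mises stress is σ' = (16/πd³)·√(4M²+3T²).
√(4M²+3T²) = √(4×(1.430×10^7)² + 3×(1.080×10^7)²) = 3.417×10^7 N·mm.
d³ = 16×3.417×10^7/(π×89.63) = 1.942×10^6 mm³.
d = 124.8 mm.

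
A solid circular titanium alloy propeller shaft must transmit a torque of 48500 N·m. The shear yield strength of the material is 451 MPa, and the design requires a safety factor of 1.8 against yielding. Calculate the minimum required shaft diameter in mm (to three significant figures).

d = 99.5 mm

Allowable shear stress τ_allow = 451/1.8 = 250.6 MPa.
For a solid shaft τ = 16T/(πd³), so d³ = 16T/(π τ_allow) = 16×4.8500×10^7/(π×250.6) = 985800 mm³.
d = (985800)^(1/3) = 99.53 mm.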